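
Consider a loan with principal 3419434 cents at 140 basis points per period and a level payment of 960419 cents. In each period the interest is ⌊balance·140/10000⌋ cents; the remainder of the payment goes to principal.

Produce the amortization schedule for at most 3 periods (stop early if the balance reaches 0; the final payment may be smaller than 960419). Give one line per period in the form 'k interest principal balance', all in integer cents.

1 47872 912547 2506887
2 35096 925323 1581564
3 22141 938278 643286

1. interest=⌊3419434·140/10000⌋=47872; principal=960419-47872=912547; balance=3419434-912547=2506887
2. interest=⌊2506887·140/10000⌋=35096; principal=960419-35096=925323; balance=2506887-925323=1581564
3. interest=⌊1581564·140/10000⌋=22141; principal=960419-22141=938278; balance=1581564-938278=643286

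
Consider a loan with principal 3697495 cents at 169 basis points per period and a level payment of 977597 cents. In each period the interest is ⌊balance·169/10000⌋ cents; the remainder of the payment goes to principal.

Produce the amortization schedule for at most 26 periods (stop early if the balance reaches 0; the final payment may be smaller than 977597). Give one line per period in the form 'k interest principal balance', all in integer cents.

1 62487 915110 2782385
2 47022 930575 1851810
3 31295 946302 905508
4 15303 905508 0

1. interest=⌊3697495·169/10000⌋=62487; principal=977597-62487=915110; balance=3697495-915110=2782385
2. interest=⌊2782385·169/10000⌋=47022; principal=977597-47022=930575; balance=2782385-930575=1851810
3. interest=⌊1851810·169/10000⌋=31295; principal=977597-31295=946302; balance=1851810-946302=905508
4. interest=⌊905508·169/10000⌋=15303; principal=min(977597-15303,905508)=905508; balance=905508-905508=0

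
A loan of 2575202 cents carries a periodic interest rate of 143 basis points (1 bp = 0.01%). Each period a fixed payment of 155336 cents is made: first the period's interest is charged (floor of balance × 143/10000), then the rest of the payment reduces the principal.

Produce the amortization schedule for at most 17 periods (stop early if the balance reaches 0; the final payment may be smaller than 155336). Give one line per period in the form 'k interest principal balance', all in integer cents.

1. interest=⌊2575202·143/10000⌋=36825; principal=155336-36825=118511; balance=2575202-118511=2456691
2. interest=⌊2456691·143/10000⌋=35130; principal=155336-35130=120206; balance=2456691-120206=2336485
3. interest=⌊2336485·143/10000⌋=33411; principal=155336-33411=121925; balance=2336485-121925=2214560
4. interest=⌊2214560·143/10000⌋=31668; principal=155336-31668=123668; balance=2214560-123668=2090892
5. interest=⌊2090892·143/10000⌋=29899; principal=155336-29899=125437; balance=2090892-125437=1965455
6. interest=⌊1965455·143/10000⌋=28106; principal=155336-28106=127230; balance=1965455-127230=1838225
7. interest=⌊1838225·143/10000⌋=26286; principal=155336-26286=129050; balance=1838225-129050=1709175
8. interest=⌊1709175·143/10000⌋=24441; principal=155336-24441=130895; balance=1709175-130895=1578280
9. interest=⌊1578280·143/10000⌋=22569; principal=155336-22569=132767; balance=1578280-132767=1445513
10. interest=⌊1445513·143/10000⌋=20670; principal=155336-20670=134666; balance=1445513-134666=1310847
11. interest=⌊1310847·143/10000⌋=18745; principal=155336-18745=136591; balance=1310847-136591=1174256
12. interest=⌊1174256·143/10000⌋=16791; principal=155336-16791=138545; balance=1174256-138545=1035711
13. interest=⌊1035711·143/10000⌋=14810; principal=155336-14810=140526; balance=1035711-140526=895185
14. interest=⌊895185·143/10000⌋=12801; principal=155336-12801=142535; balance=895185-142535=752650
15. interest=⌊752650·143/10000⌋=10762; principal=155336-10762=144574; balance=752650-144574=608076
16. interest=⌊608076·143/10000⌋=8695; principal=155336-8695=146641; balance=608076-146641=461435
17. interest=⌊461435·143/10000⌋=6598; principal=155336-6598=148738; balance=461435-148738=312697

1 36825 118511 2456691
2 35130 120206 2336485
3 33411 121925 2214560
4 31668 123668 2090892
5 29899 125437 1965455
6 28106 127230 1838225
7 26286 129050 1709175
8 24441 130895 1578280
9 22569 132767 1445513
10 20670 134666 1310847
11 18745 136591 1174256
12 16791 138545 1035711
13 14810 140526 895185
14 12801 142535 752650
15 10762 144574 608076
16 8695 146641 461435
17 6598 148738 312697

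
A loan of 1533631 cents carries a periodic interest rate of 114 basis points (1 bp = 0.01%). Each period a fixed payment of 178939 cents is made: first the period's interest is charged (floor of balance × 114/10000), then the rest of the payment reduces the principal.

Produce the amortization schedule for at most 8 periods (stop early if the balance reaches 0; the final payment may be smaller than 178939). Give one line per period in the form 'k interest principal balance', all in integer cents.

1. interest=⌊1533631·114/10000⌋=17483; principal=178939-17483=161456; balance=1533631-161456=1372175
2. interest=⌊1372175·114/10000⌋=15642; principal=178939-15642=163297; balance=1372175-163297=1208878
3. interest=⌊1208878·114/10000⌋=13781; principal=178939-13781=165158; balance=1208878-165158=1043720
4. interest=⌊1043720·114/10000⌋=11898; principal=178939-11898=167041; balance=1043720-167041=876679
5. interest=⌊876679·114/10000⌋=9994; principal=178939-9994=168945; balance=876679-168945=707734
6. interest=⌊707734·114/10000⌋=8068; principal=178939-8068=170871; balance=707734-170871=536863
7. interest=⌊536863·114/10000⌋=6120; principal=178939-6120=172819; balance=536863-172819=364044
8. interest=⌊364044·114/10000⌋=4150; principal=178939-4150=174789; balance=364044-174789=189255

1 17483 161456 1372175
2 15642 163297 1208878
3 13781 165158 1043720
4 11898 167041 876679
5 9994 168945 707734
6 8068 170871 536863
7 6120 172819 364044
8 4150 174789 189255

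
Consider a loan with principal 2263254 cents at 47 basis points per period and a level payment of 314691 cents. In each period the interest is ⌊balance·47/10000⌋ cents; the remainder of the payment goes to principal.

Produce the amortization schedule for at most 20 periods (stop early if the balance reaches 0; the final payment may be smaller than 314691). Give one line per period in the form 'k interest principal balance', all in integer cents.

1 10637 304054 1959200
2 9208 305483 1653717
3 7772 306919 1346798
4 6329 308362 1038436
5 4880 309811 728625
6 3424 311267 417358
7 1961 312730 104628
8 491 104628 0

1. interest=⌊2263254·47/10000⌋=10637; principal=314691-10637=304054; balance=2263254-304054=1959200
2. interest=⌊1959200·47/10000⌋=9208; principal=314691-9208=305483; balance=1959200-305483=1653717
3. interest=⌊1653717·47/10000⌋=7772; principal=314691-7772=306919; balance=1653717-306919=1346798
4. interest=⌊1346798·47/10000⌋=6329; principal=314691-6329=308362; balance=1346798-308362=1038436
5. interest=⌊1038436·47/10000⌋=4880; principal=314691-4880=309811; balance=1038436-309811=728625
6. interest=⌊728625·47/10000⌋=3424; principal=314691-3424=311267; balance=728625-311267=417358
7. interest=⌊417358·47/10000⌋=1961; principal=314691-1961=312730; balance=417358-312730=104628
8. interest=⌊104628·47/10000⌋=491; principal=min(314691-491,104628)=104628; balance=104628-104628=0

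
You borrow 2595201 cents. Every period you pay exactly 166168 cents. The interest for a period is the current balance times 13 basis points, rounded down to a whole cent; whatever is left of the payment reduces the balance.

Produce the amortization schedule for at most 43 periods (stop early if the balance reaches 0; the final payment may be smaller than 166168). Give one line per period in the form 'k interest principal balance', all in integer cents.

1. interest=⌊2595201·13/10000⌋=3373; principal=166168-3373=162795; balance=2595201-162795=2432406
2. interest=⌊2432406·13/10000⌋=3162; principal=166168-3162=163006; balance=2432406-163006=2269400
3. interest=⌊2269400·13/10000⌋=2950; principal=166168-2950=163218; balance=2269400-163218=2106182
4. interest=⌊2106182·13/10000⌋=2738; principal=166168-2738=163430; balance=2106182-163430=1942752
5. interest=⌊1942752·13/10000⌋=2525; principal=166168-2525=163643; balance=1942752-163643=1779109
6. interest=⌊1779109·13/10000⌋=2312; principal=166168-2312=163856; balance=1779109-163856=1615253
7. interest=⌊1615253·13/10000⌋=2099; principal=166168-2099=164069; balance=1615253-164069=1451184
8. interest=⌊1451184·13/10000⌋=1886; principal=166168-1886=164282; balance=1451184-164282=1286902
9. interest=⌊1286902·13/10000⌋=1672; principal=166168-1672=164496; balance=1286902-164496=1122406
10. interest=⌊1122406·13/10000⌋=1459; principal=166168-1459=164709; balance=1122406-164709=957697
11. interest=⌊957697·13/10000⌋=1245; principal=166168-1245=164923; balance=957697-164923=792774
12. interest=⌊792774·13/10000⌋=1030; principal=166168-1030=165138; balance=792774-165138=627636
13. interest=⌊627636·13/10000⌋=815; principal=166168-815=165353; balance=627636-165353=462283
14. interest=⌊462283·13/10000⌋=600; principal=166168-600=165568; balance=462283-165568=296715
15. interest=⌊296715·13/10000⌋=385; principal=166168-385=165783; balance=296715-165783=130932
16. interest=⌊130932·13/10000⌋=170; principal=min(166168-170,130932)=130932; balance=130932-130932=0

1 3373 162795 2432406
2 3162 163006 2269400
3 2950 163218 2106182
4 2738 163430 1942752
5 2525 163643 1779109
6 2312 163856 1615253
7 2099 164069 1451184
8 1886 164282 1286902
9 1672 164496 1122406
10 1459 164709 957697
11 1245 164923 792774
12 1030 165138 627636
13 815 165353 462283
14 600 165568 296715
15 385 165783 130932
16 170 130932 0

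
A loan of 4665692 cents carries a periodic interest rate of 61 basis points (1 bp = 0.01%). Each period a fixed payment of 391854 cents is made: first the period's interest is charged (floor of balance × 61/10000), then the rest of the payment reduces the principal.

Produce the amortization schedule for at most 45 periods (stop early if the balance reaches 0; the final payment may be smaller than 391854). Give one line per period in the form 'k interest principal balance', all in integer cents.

1. interest=⌊4665692·61/10000⌋=28460; principal=391854-28460=363394; balance=4665692-363394=4302298
2. interest=⌊4302298·61/10000⌋=26244; principal=391854-26244=365610; balance=4302298-365610=3936688
3. interest=⌊3936688·61/10000⌋=24013; principal=391854-24013=367841; balance=3936688-367841=3568847
4. interest=⌊3568847·61/10000⌋=21769; principal=391854-21769=370085; balance=3568847-370085=3198762
5. interest=⌊3198762·61/10000⌋=19512; principal=391854-19512=372342; balance=3198762-372342=2826420
6. interest=⌊2826420·61/10000⌋=17241; principal=391854-17241=374613; balance=2826420-374613=2451807
7. interest=⌊2451807·61/10000⌋=14956; principal=391854-14956=376898; balance=2451807-376898=2074909
8. interest=⌊2074909·61/10000⌋=12656; principal=391854-12656=379198; balance=2074909-379198=1695711
9. interest=⌊1695711·61/10000⌋=10343; principal=391854-10343=381511; balance=1695711-381511=1314200
10. interest=⌊1314200·61/10000⌋=8016; principal=391854-8016=383838; balance=1314200-383838=930362
11. interest=⌊930362·61/10000⌋=5675; principal=391854-5675=386179; balance=930362-386179=544183
12. interest=⌊544183·61/10000⌋=3319; principal=391854-3319=388535; balance=544183-388535=155648
13. interest=⌊155648·61/10000⌋=949; principal=min(391854-949,155648)=155648; balance=155648-155648=0

1 28460 363394 4302298
2 26244 365610 3936688
3 24013 367841 3568847
4 21769 370085 3198762
5 19512 372342 2826420
6 17241 374613 2451807
7 14956 376898 2074909
8 12656 379198 1695711
9 10343 381511 1314200
10 8016 383838 930362
11 5675 386179 544183
12 3319 388535 155648
13 949 155648 0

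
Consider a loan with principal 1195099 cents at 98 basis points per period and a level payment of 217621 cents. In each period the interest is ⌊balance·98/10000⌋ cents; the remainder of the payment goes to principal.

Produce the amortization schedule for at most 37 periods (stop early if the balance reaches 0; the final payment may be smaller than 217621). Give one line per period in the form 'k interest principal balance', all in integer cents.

1. interest=⌊1195099·98/10000⌋=11711; principal=217621-11711=205910; balance=1195099-205910=989189
2. interest=⌊989189·98/10000⌋=9694; principal=217621-9694=207927; balance=989189-207927=781262
3. interest=⌊781262·98/10000⌋=7656; principal=217621-7656=209965; balance=781262-209965=571297
4. interest=⌊571297·98/10000⌋=5598; principal=217621-5598=212023; balance=571297-212023=359274
5. interest=⌊359274·98/10000⌋=3520; principal=217621-3520=214101; balance=359274-214101=145173
6. interest=⌊145173·98/10000⌋=1422; principal=min(217621-1422,145173)=145173; balance=145173-145173=0

1 11711 205910 989189
2 9694 207927 781262
3 7656 209965 571297
4 5598 212023 359274
5 3520 214101 145173
6 1422 145173 0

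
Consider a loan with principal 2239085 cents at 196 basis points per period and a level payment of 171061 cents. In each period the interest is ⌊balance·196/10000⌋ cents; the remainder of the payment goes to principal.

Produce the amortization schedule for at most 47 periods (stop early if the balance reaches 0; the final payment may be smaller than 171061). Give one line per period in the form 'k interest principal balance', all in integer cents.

1. interest=⌊2239085·196/10000⌋=43886; principal=171061-43886=127175; balance=2239085-127175=2111910
2. interest=⌊2111910·196/10000⌋=41393; principal=171061-41393=129668; balance=2111910-129668=1982242
3. interest=⌊1982242·196/10000⌋=38851; principal=171061-38851=132210; balance=1982242-132210=1850032
4. interest=⌊1850032·196/10000⌋=36260; principal=171061-36260=134801; balance=1850032-134801=1715231
5. interest=⌊1715231·196/10000⌋=33618; principal=171061-33618=137443; balance=1715231-137443=1577788
6. interest=⌊1577788·196/10000⌋=30924; principal=171061-30924=140137; balance=1577788-140137=1437651
7. interest=⌊1437651·196/10000⌋=28177; principal=171061-28177=142884; balance=1437651-142884=1294767
8. interest=⌊1294767·196/10000⌋=25377; principal=171061-25377=145684; balance=1294767-145684=1149083
9. interest=⌊1149083·196/10000⌋=22522; principal=171061-22522=148539; balance=1149083-148539=1000544
10. interest=⌊1000544·196/10000⌋=19610; principal=171061-19610=151451; balance=1000544-151451=849093
11. interest=⌊849093·196/10000⌋=16642; principal=171061-16642=154419; balance=849093-154419=694674
12. interest=⌊694674·196/10000⌋=13615; principal=171061-13615=157446; balance=694674-157446=537228
13. interest=⌊537228·196/10000⌋=10529; principal=171061-10529=160532; balance=537228-160532=376696
14. interest=⌊376696·196/10000⌋=7383; principal=171061-7383=163678; balance=376696-163678=213018
15. interest=⌊213018·196/10000⌋=4175; principal=171061-4175=166886; balance=213018-166886=46132
16. interest=⌊46132·196/10000⌋=904; principal=min(171061-904,46132)=46132; balance=46132-46132=0

1 43886 127175 2111910
2 41393 129668 1982242
3 38851 132210 1850032
4 36260 134801 1715231
5 33618 137443 1577788
6 30924 140137 1437651
7 28177 142884 1294767
8 25377 145684 1149083
9 22522 148539 1000544
10 19610 151451 849093
11 16642 154419 694674
12 13615 157446 537228
13 10529 160532 376696
14 7383 163678 213018
15 4175 166886 46132
16 904 46132 0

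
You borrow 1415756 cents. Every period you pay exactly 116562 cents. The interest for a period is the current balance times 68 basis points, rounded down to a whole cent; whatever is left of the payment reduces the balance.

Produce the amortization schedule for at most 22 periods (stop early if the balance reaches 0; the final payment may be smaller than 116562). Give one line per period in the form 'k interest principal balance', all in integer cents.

1. interest=⌊1415756·68/10000⌋=9627; principal=116562-9627=106935; balance=1415756-106935=1308821
2. interest=⌊1308821·68/10000⌋=8899; principal=116562-8899=107663; balance=1308821-107663=1201158
3. interest=⌊1201158·68/10000⌋=8167; principal=116562-8167=108395; balance=1201158-108395=1092763
4. interest=⌊1092763·68/10000⌋=7430; principal=116562-7430=109132; balance=1092763-109132=983631
5. interest=⌊983631·68/10000⌋=6688; principal=116562-6688=109874; balance=983631-109874=873757
6. interest=⌊873757·68/10000⌋=5941; principal=116562-5941=110621; balance=873757-110621=763136
7. interest=⌊763136·68/10000⌋=5189; principal=116562-5189=111373; balance=763136-111373=651763
8. interest=⌊651763·68/10000⌋=4431; principal=116562-4431=112131; balance=651763-112131=539632
9. interest=⌊539632·68/10000⌋=3669; principal=116562-3669=112893; balance=539632-112893=426739
10. interest=⌊426739·68/10000⌋=2901; principal=116562-2901=113661; balance=426739-113661=313078
11. interest=⌊313078·68/10000⌋=2128; principal=116562-2128=114434; balance=313078-114434=198644
12. interest=⌊198644·68/10000⌋=1350; principal=116562-1350=115212; balance=198644-115212=83432
13. interest=⌊83432·68/10000⌋=567; principal=min(116562-567,83432)=83432; balance=83432-83432=0

1 9627 106935 1308821
2 8899 107663 1201158
3 8167 108395 1092763
4 7430 109132 983631
5 6688 109874 873757
6 5941 110621 763136
7 5189 111373 651763
8 4431 112131 539632
9 3669 112893 426739
10 2901 113661 313078
11 2128 114434 198644
12 1350 115212 83432
13 567 83432 0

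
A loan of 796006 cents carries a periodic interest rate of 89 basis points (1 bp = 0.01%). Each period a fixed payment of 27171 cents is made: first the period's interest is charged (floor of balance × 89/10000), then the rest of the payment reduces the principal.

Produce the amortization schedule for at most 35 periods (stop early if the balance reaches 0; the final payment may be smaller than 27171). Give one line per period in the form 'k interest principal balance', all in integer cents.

1. interest=⌊796006·89/10000⌋=7084; principal=27171-7084=20087; balance=796006-20087=775919
2. interest=⌊775919·89/10000⌋=6905; principal=27171-6905=20266; balance=775919-20266=755653
3. interest=⌊755653·89/10000⌋=6725; principal=27171-6725=20446; balance=755653-20446=735207
4. interest=⌊735207·89/10000⌋=6543; principal=27171-6543=20628; balance=735207-20628=714579
5. interest=⌊714579·89/10000⌋=6359; principal=27171-6359=20812; balance=714579-20812=693767
6. interest=⌊693767·89/10000⌋=6174; principal=27171-6174=20997; balance=693767-20997=672770
7. interest=⌊672770·89/10000⌋=5987; principal=27171-5987=21184; balance=672770-21184=651586
8. interest=⌊651586·89/10000⌋=5799; principal=27171-5799=21372; balance=651586-21372=630214
9. interest=⌊630214·89/10000⌋=5608; principal=27171-5608=21563; balance=630214-21563=608651
10. interest=⌊608651·89/10000⌋=5416; principal=27171-5416=21755; balance=608651-21755=586896
11. interest=⌊586896·89/10000⌋=5223; principal=27171-5223=21948; balance=586896-21948=564948
12. interest=⌊564948·89/10000⌋=5028; principal=27171-5028=22143; balance=564948-22143=542805
13. interest=⌊542805·89/10000⌋=4830; principal=27171-4830=22341; balance=542805-22341=520464
14. interest=⌊520464·89/10000⌋=4632; principal=27171-4632=22539; balance=520464-22539=497925
15. interest=⌊497925·89/10000⌋=4431; principal=27171-4431=22740; balance=497925-22740=475185
16. interest=⌊475185·89/10000⌋=4229; principal=27171-4229=22942; balance=475185-22942=452243
17. interest=⌊452243·89/10000⌋=4024; principal=27171-4024=23147; balance=452243-23147=429096
18. interest=⌊429096·89/10000⌋=3818; principal=27171-3818=23353; balance=429096-23353=405743
19. interest=⌊405743·89/10000⌋=3611; principal=27171-3611=23560; balance=405743-23560=382183
20. interest=⌊382183·89/10000⌋=3401; principal=27171-3401=23770; balance=382183-23770=358413
21. interest=⌊358413·89/10000⌋=3189; principal=27171-3189=23982; balance=358413-23982=334431
22. interest=⌊334431·89/10000⌋=2976; principal=27171-2976=24195; balance=334431-24195=310236
23. interest=⌊310236·89/10000⌋=2761; principal=27171-2761=24410; balance=310236-24410=285826
24. interest=⌊285826·89/10000⌋=2543; principal=27171-2543=24628; balance=285826-24628=261198
25. interest=⌊261198·89/10000⌋=2324; principal=27171-2324=24847; balance=261198-24847=236351
26. interest=⌊236351·89/10000⌋=2103; principal=27171-2103=25068; balance=236351-25068=211283
27. interest=⌊211283·89/10000⌋=1880; principal=27171-1880=25291; balance=211283-25291=185992
28. interest=⌊185992·89/10000⌋=1655; principal=27171-1655=25516; balance=185992-25516=160476
29. interest=⌊160476·89/10000⌋=1428; principal=27171-1428=25743; balance=160476-25743=134733
30. interest=⌊134733·89/10000⌋=1199; principal=27171-1199=25972; balance=134733-25972=108761
31. interest=⌊108761·89/10000⌋=967; principal=27171-967=26204; balance=108761-26204=82557
32. interest=⌊82557·89/10000⌋=734; principal=27171-734=26437; balance=82557-26437=56120
33. interest=⌊56120·89/10000⌋=499; principal=27171-499=26672; balance=56120-26672=29448
34. interest=⌊29448·89/10000⌋=262; principal=27171-262=26909; balance=29448-26909=2539
35. interest=⌊2539·89/10000⌋=22; principal=min(27171-22,2539)=2539; balance=2539-2539=0

1 7084 20087 775919
2 6905 20266 755653
3 6725 20446 735207
4 6543 20628 714579
5 6359 20812 693767
6 6174 20997 672770
7 5987 21184 651586
8 5799 21372 630214
9 5608 21563 608651
10 5416 21755 586896
11 5223 21948 564948
12 5028 22143 542805
13 4830 22341 520464
14 4632 22539 497925
15 4431 22740 475185
16 4229 22942 452243
17 4024 23147 429096
18 3818 23353 405743
19 3611 23560 382183
20 3401 23770 358413
21 3189 23982 334431
22 2976 24195 310236
23 2761 24410 285826
24 2543 24628 261198
25 2324 24847 236351
26 2103 25068 211283
27 1880 25291 185992
28 1655 25516 160476
29 1428 25743 134733
30 1199 25972 108761
31 967 26204 82557
32 734 26437 56120
33 499 26672 29448
34 262 26909 2539
35 22 2539 0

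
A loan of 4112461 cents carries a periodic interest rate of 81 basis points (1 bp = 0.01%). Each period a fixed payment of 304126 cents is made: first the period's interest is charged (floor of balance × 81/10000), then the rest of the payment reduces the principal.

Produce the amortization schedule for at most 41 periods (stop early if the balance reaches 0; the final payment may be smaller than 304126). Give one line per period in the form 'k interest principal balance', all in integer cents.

1 33310 270816 3841645
2 31117 273009 3568636
3 28905 275221 3293415
4 26676 277450 3015965
5 24429 279697 2736268
6 22163 281963 2454305
7 19879 284247 2170058
8 17577 286549 1883509
9 15256 288870 1594639
10 12916 291210 1303429
11 10557 293569 1009860
12 8179 295947 713913
13 5782 298344 415569
14 3366 300760 114809
15 929 114809 0

1. interest=⌊4112461·81/10000⌋=33310; principal=304126-33310=270816; balance=4112461-270816=3841645
2. interest=⌊3841645·81/10000⌋=31117; principal=304126-31117=273009; balance=3841645-273009=3568636
3. interest=⌊3568636·81/10000⌋=28905; principal=304126-28905=275221; balance=3568636-275221=3293415
4. interest=⌊3293415·81/10000⌋=26676; principal=304126-26676=277450; balance=3293415-277450=3015965
5. interest=⌊3015965·81/10000⌋=24429; principal=304126-24429=279697; balance=3015965-279697=2736268
6. interest=⌊2736268·81/10000⌋=22163; principal=304126-22163=281963; balance=2736268-281963=2454305
7. interest=⌊2454305·81/10000⌋=19879; principal=304126-19879=284247; balance=2454305-284247=2170058
8. interest=⌊2170058·81/10000⌋=17577; principal=304126-17577=286549; balance=2170058-286549=1883509
9. interest=⌊1883509·81/10000⌋=15256; principal=304126-15256=288870; balance=1883509-288870=1594639
10. interest=⌊1594639·81/10000⌋=12916; principal=304126-12916=291210; balance=1594639-291210=1303429
11. interest=⌊1303429·81/10000⌋=10557; principal=304126-10557=293569; balance=1303429-293569=1009860
12. interest=⌊1009860·81/10000⌋=8179; principal=304126-8179=295947; balance=1009860-295947=713913
13. interest=⌊713913·81/10000⌋=5782; principal=304126-5782=298344; balance=713913-298344=415569
14. interest=⌊415569·81/10000⌋=3366; principal=304126-3366=300760; balance=415569-300760=114809
15. interest=⌊114809·81/10000⌋=929; principal=min(304126-929,114809)=114809; balance=114809-114809=0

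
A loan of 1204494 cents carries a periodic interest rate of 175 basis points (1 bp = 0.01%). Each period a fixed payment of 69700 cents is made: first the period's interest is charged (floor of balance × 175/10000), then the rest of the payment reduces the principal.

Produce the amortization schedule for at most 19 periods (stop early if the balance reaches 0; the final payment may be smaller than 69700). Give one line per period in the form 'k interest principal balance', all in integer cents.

1. interest=⌊1204494·175/10000⌋=21078; principal=69700-21078=48622; balance=1204494-48622=1155872
2. interest=⌊1155872·175/10000⌋=20227; principal=69700-20227=49473; balance=1155872-49473=1106399
3. interest=⌊1106399·175/10000⌋=19361; principal=69700-19361=50339; balance=1106399-50339=1056060
4. interest=⌊1056060·175/10000⌋=18481; principal=69700-18481=51219; balance=1056060-51219=1004841
5. interest=⌊1004841·175/10000⌋=17584; principal=69700-17584=52116; balance=1004841-52116=952725
6. interest=⌊952725·175/10000⌋=16672; principal=69700-16672=53028; balance=952725-53028=899697
7. interest=⌊899697·175/10000⌋=15744; principal=69700-15744=53956; balance=899697-53956=845741
8. interest=⌊845741·175/10000⌋=14800; principal=69700-14800=54900; balance=845741-54900=790841
9. interest=⌊790841·175/10000⌋=13839; principal=69700-13839=55861; balance=790841-55861=734980
10. interest=⌊734980·175/10000⌋=12862; principal=69700-12862=56838; balance=734980-56838=678142
11. interest=⌊678142·175/10000⌋=11867; principal=69700-11867=57833; balance=678142-57833=620309
12. interest=⌊620309·175/10000⌋=10855; principal=69700-10855=58845; balance=620309-58845=561464
13. interest=⌊561464·175/10000⌋=9825; principal=69700-9825=59875; balance=561464-59875=501589
14. interest=⌊501589·175/10000⌋=8777; principal=69700-8777=60923; balance=501589-60923=440666
15. interest=⌊440666·175/10000⌋=7711; principal=69700-7711=61989; balance=440666-61989=378677
16. interest=⌊378677·175/10000⌋=6626; principal=69700-6626=63074; balance=378677-63074=315603
17. interest=⌊315603·175/10000⌋=5523; principal=69700-5523=64177; balance=315603-64177=251426
18. interest=⌊251426·175/10000⌋=4399; principal=69700-4399=65301; balance=251426-65301=186125
19. interest=⌊186125·175/10000⌋=3257; principal=69700-3257=66443; balance=186125-66443=119682

1 21078 48622 1155872
2 20227 49473 1106399
3 19361 50339 1056060
4 18481 51219 1004841
5 17584 52116 952725
6 16672 53028 899697
7 15744 53956 845741
8 14800 54900 790841
9 13839 55861 734980
10 12862 56838 678142
11 11867 57833 620309
12 10855 58845 561464
13 9825 59875 501589
14 8777 60923 440666
15 7711 61989 378677
16 6626 63074 315603
17 5523 64177 251426
18 4399 65301 186125
19 3257 66443 119682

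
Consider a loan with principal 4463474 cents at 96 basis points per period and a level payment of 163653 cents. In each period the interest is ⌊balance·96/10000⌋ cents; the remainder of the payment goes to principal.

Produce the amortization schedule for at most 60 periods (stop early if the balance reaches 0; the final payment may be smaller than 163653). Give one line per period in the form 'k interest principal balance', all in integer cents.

1 42849 120804 4342670
2 41689 121964 4220706
3 40518 123135 4097571
4 39336 124317 3973254
5 38143 125510 3847744
6 36938 126715 3721029
7 35721 127932 3593097
8 34493 129160 3463937
9 33253 130400 3333537
10 32001 131652 3201885
11 30738 132915 3068970
12 29462 134191 2934779
13 28173 135480 2799299
14 26873 136780 2662519
15 25560 138093 2524426
16 24234 139419 2385007
17 22896 140757 2244250
18 21544 142109 2102141
19 20180 143473 1958668
20 18803 144850 1813818
21 17412 146241 1667577
22 16008 147645 1519932
23 14591 149062 1370870
24 13160 150493 1220377
25 11715 151938 1068439
26 10257 153396 915043
27 8784 154869 760174
28 7297 156356 603818
29 5796 157857 445961
30 4281 159372 286589
31 2751 160902 125687
32 1206 125687 0

1. interest=⌊4463474·96/10000⌋=42849; principal=163653-42849=120804; balance=4463474-120804=4342670
2. interest=⌊4342670·96/10000⌋=41689; principal=163653-41689=121964; balance=4342670-121964=4220706
3. interest=⌊4220706·96/10000⌋=40518; principal=163653-40518=123135; balance=4220706-123135=4097571
4. interest=⌊4097571·96/10000⌋=39336; principal=163653-39336=124317; balance=4097571-124317=3973254
5. interest=⌊3973254·96/10000⌋=38143; principal=163653-38143=125510; balance=3973254-125510=3847744
6. interest=⌊3847744·96/10000⌋=36938; principal=163653-36938=126715; balance=3847744-126715=3721029
7. interest=⌊3721029·96/10000⌋=35721; principal=163653-35721=127932; balance=3721029-127932=3593097
8. interest=⌊3593097·96/10000⌋=34493; principal=163653-34493=129160; balance=3593097-129160=3463937
9. interest=⌊3463937·96/10000⌋=33253; principal=163653-33253=130400; balance=3463937-130400=3333537
10. interest=⌊3333537·96/10000⌋=32001; principal=163653-32001=131652; balance=3333537-131652=3201885
11. interest=⌊3201885·96/10000⌋=30738; principal=163653-30738=132915; balance=3201885-132915=3068970
12. interest=⌊3068970·96/10000⌋=29462; principal=163653-29462=134191; balance=3068970-134191=2934779
13. interest=⌊2934779·96/10000⌋=28173; principal=163653-28173=135480; balance=2934779-135480=2799299
14. interest=⌊2799299·96/10000⌋=26873; principal=163653-26873=136780; balance=2799299-136780=2662519
15. interest=⌊2662519·96/10000⌋=25560; principal=163653-25560=138093; balance=2662519-138093=2524426
16. interest=⌊2524426·96/10000⌋=24234; principal=163653-24234=139419; balance=2524426-139419=2385007
17. interest=⌊2385007·96/10000⌋=22896; principal=163653-22896=140757; balance=2385007-140757=2244250
18. interest=⌊2244250·96/10000⌋=21544; principal=163653-21544=142109; balance=2244250-142109=2102141
19. interest=⌊2102141·96/10000⌋=20180; principal=163653-20180=143473; balance=2102141-143473=1958668
20. interest=⌊1958668·96/10000⌋=18803; principal=163653-18803=144850; balance=1958668-144850=1813818
21. interest=⌊1813818·96/10000⌋=17412; principal=163653-17412=146241; balance=1813818-146241=1667577
22. interest=⌊1667577·96/10000⌋=16008; principal=163653-16008=147645; balance=1667577-147645=1519932
23. interest=⌊1519932·96/10000⌋=14591; principal=163653-14591=149062; balance=1519932-149062=1370870
24. interest=⌊1370870·96/10000⌋=13160; principal=163653-13160=150493; balance=1370870-150493=1220377
25. interest=⌊1220377·96/10000⌋=11715; principal=163653-11715=151938; balance=1220377-151938=1068439
26. interest=⌊1068439·96/10000⌋=10257; principal=163653-10257=153396; balance=1068439-153396=915043
27. interest=⌊915043·96/10000⌋=8784; principal=163653-8784=154869; balance=915043-154869=760174
28. interest=⌊760174·96/10000⌋=7297; principal=163653-7297=156356; balance=760174-156356=603818
29. interest=⌊603818·96/10000⌋=5796; principal=163653-5796=157857; balance=603818-157857=445961
30. interest=⌊445961·96/10000⌋=4281; principal=163653-4281=159372; balance=445961-159372=286589
31. interest=⌊286589·96/10000⌋=2751; principal=163653-2751=160902; balance=286589-160902=125687
32. interest=⌊125687·96/10000⌋=1206; principal=min(163653-1206,125687)=125687; balance=125687-125687=0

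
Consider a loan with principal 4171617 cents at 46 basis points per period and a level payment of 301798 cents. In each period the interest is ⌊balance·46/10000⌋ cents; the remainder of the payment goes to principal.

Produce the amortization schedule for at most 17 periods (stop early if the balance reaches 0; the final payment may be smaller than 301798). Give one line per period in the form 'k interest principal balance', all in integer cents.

1 19189 282609 3889008
2 17889 283909 3605099
3 16583 285215 3319884
4 15271 286527 3033357
5 13953 287845 2745512
6 12629 289169 2456343
7 11299 290499 2165844
8 9962 291836 1874008
9 8620 293178 1580830
10 7271 294527 1286303
11 5916 295882 990421
12 4555 297243 693178
13 3188 298610 394568
14 1815 299983 94585
15 435 94585 0

1. interest=⌊4171617·46/10000⌋=19189; principal=301798-19189=282609; balance=4171617-282609=3889008
2. interest=⌊3889008·46/10000⌋=17889; principal=301798-17889=283909; balance=3889008-283909=3605099
3. interest=⌊3605099·46/10000⌋=16583; principal=301798-16583=285215; balance=3605099-285215=3319884
4. interest=⌊3319884·46/10000⌋=15271; principal=301798-15271=286527; balance=3319884-286527=3033357
5. interest=⌊3033357·46/10000⌋=13953; principal=301798-13953=287845; balance=3033357-287845=2745512
6. interest=⌊2745512·46/10000⌋=12629; principal=301798-12629=289169; balance=2745512-289169=2456343
7. interest=⌊2456343·46/10000⌋=11299; principal=301798-11299=290499; balance=2456343-290499=2165844
8. interest=⌊2165844·46/10000⌋=9962; principal=301798-9962=291836; balance=2165844-291836=1874008
9. interest=⌊1874008·46/10000⌋=8620; principal=301798-8620=293178; balance=1874008-293178=1580830
10. interest=⌊1580830·46/10000⌋=7271; principal=301798-7271=294527; balance=1580830-294527=1286303
11. interest=⌊1286303·46/10000⌋=5916; principal=301798-5916=295882; balance=1286303-295882=990421
12. interest=⌊990421·46/10000⌋=4555; principal=301798-4555=297243; balance=990421-297243=693178
13. interest=⌊693178·46/10000⌋=3188; principal=301798-3188=298610; balance=693178-298610=394568
14. interest=⌊394568·46/10000⌋=1815; principal=301798-1815=299983; balance=394568-299983=94585
15. interest=⌊94585·46/10000⌋=435; principal=min(301798-435,94585)=94585; balance=94585-94585=0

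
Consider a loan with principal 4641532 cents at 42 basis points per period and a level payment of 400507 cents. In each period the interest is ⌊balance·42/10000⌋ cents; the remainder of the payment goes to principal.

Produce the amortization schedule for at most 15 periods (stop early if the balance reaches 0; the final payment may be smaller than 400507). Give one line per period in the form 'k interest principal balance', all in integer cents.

1. interest=⌊4641532·42/10000⌋=19494; principal=400507-19494=381013; balance=4641532-381013=4260519
2. interest=⌊4260519·42/10000⌋=17894; principal=400507-17894=382613; balance=4260519-382613=3877906
3. interest=⌊3877906·42/10000⌋=16287; principal=400507-16287=384220; balance=3877906-384220=3493686
4. interest=⌊3493686·42/10000⌋=14673; principal=400507-14673=385834; balance=3493686-385834=3107852
5. interest=⌊3107852·42/10000⌋=13052; principal=400507-13052=387455; balance=3107852-387455=2720397
6. interest=⌊2720397·42/10000⌋=11425; principal=400507-11425=389082; balance=2720397-389082=2331315
7. interest=⌊2331315·42/10000⌋=9791; principal=400507-9791=390716; balance=2331315-390716=1940599
8. interest=⌊1940599·42/10000⌋=8150; principal=400507-8150=392357; balance=1940599-392357=1548242
9. interest=⌊1548242·42/10000⌋=6502; principal=400507-6502=394005; balance=1548242-394005=1154237
10. interest=⌊1154237·42/10000⌋=4847; principal=400507-4847=395660; balance=1154237-395660=758577
11. interest=⌊758577·42/10000⌋=3186; principal=400507-3186=397321; balance=758577-397321=361256
12. interest=⌊361256·42/10000⌋=1517; principal=min(400507-1517,361256)=361256; balance=361256-361256=0

1 19494 381013 4260519
2 17894 382613 3877906
3 16287 384220 3493686
4 14673 385834 3107852
5 13052 387455 2720397
6 11425 389082 2331315
7 9791 390716 1940599
8 8150 392357 1548242
9 6502 394005 1154237
10 4847 395660 758577
11 3186 397321 361256
12 1517 361256 0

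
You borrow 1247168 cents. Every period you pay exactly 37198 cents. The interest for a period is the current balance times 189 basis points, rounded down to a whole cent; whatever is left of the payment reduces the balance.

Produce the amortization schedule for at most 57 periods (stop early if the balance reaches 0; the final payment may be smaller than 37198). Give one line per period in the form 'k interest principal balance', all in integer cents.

1 23571 13627 1233541
2 23313 13885 1219656
3 23051 14147 1205509
4 22784 14414 1191095
5 22511 14687 1176408
6 22234 14964 1161444
7 21951 15247 1146197
8 21663 15535 1130662
9 21369 15829 1114833
10 21070 16128 1098705
11 20765 16433 1082272
12 20454 16744 1065528
13 20138 17060 1048468
14 19816 17382 1031086
15 19487 17711 1013375
16 19152 18046 995329
17 18811 18387 976942
18 18464 18734 958208
19 18110 19088 939120
20 17749 19449 919671
21 17381 19817 899854
22 17007 20191 879663
23 16625 20573 859090
24 16236 20962 838128
25 15840 21358 816770
26 15436 21762 795008
27 15025 22173 772835
28 14606 22592 750243
29 14179 23019 727224
30 13744 23454 703770
31 13301 23897 679873
32 12849 24349 655524
33 12389 24809 630715
34 11920 25278 605437
35 11442 25756 579681
36 10955 26243 553438
37 10459 26739 526699
38 9954 27244 499455
39 9439 27759 471696
40 8915 28283 443413
41 8380 28818 414595
42 7835 29363 385232
43 7280 29918 355314
44 6715 30483 324831
45 6139 31059 293772
46 5552 31646 262126
47 4954 32244 229882
48 4344 32854 197028
49 3723 33475 163553
50 3091 34107 129446
51 2446 34752 94694
52 1789 35409 59285
53 1120 36078 23207
54 438 23207 0

1. interest=⌊1247168·189/10000⌋=23571; principal=37198-23571=13627; balance=1247168-13627=1233541
2. interest=⌊1233541·189/10000⌋=23313; principal=37198-23313=13885; balance=1233541-13885=1219656
3. interest=⌊1219656·189/10000⌋=23051; principal=37198-23051=14147; balance=1219656-14147=1205509
4. interest=⌊1205509·189/10000⌋=22784; principal=37198-22784=14414; balance=1205509-14414=1191095
5. interest=⌊1191095·189/10000⌋=22511; principal=37198-22511=14687; balance=1191095-14687=1176408
6. interest=⌊1176408·189/10000⌋=22234; principal=37198-22234=14964; balance=1176408-14964=1161444
7. interest=⌊1161444·189/10000⌋=21951; principal=37198-21951=15247; balance=1161444-15247=1146197
8. interest=⌊1146197·189/10000⌋=21663; principal=37198-21663=15535; balance=1146197-15535=1130662
9. interest=⌊1130662·189/10000⌋=21369; principal=37198-21369=15829; balance=1130662-15829=1114833
10. interest=⌊1114833·189/10000⌋=21070; principal=37198-21070=16128; balance=1114833-16128=1098705
11. interest=⌊1098705·189/10000⌋=20765; principal=37198-20765=16433; balance=1098705-16433=1082272
12. interest=⌊1082272·189/10000⌋=20454; principal=37198-20454=16744; balance=1082272-16744=1065528
13. interest=⌊1065528·189/10000⌋=20138; principal=37198-20138=17060; balance=1065528-17060=1048468
14. interest=⌊1048468·189/10000⌋=19816; principal=37198-19816=17382; balance=1048468-17382=1031086
15. interest=⌊1031086·189/10000⌋=19487; principal=37198-19487=17711; balance=1031086-17711=1013375
16. interest=⌊1013375·189/10000⌋=19152; principal=37198-19152=18046; balance=1013375-18046=995329
17. interest=⌊995329·189/10000⌋=18811; principal=37198-18811=18387; balance=995329-18387=976942
18. interest=⌊976942·189/10000⌋=18464; principal=37198-18464=18734; balance=976942-18734=958208
19. interest=⌊958208·189/10000⌋=18110; principal=37198-18110=19088; balance=958208-19088=939120
20. interest=⌊939120·189/10000⌋=17749; principal=37198-17749=19449; balance=939120-19449=919671
21. interest=⌊919671·189/10000⌋=17381; principal=37198-17381=19817; balance=919671-19817=899854
22. interest=⌊899854·189/10000⌋=17007; principal=37198-17007=20191; balance=899854-20191=879663
23. interest=⌊879663·189/10000⌋=16625; principal=37198-16625=20573; balance=879663-20573=859090
24. interest=⌊859090·189/10000⌋=16236; principal=37198-16236=20962; balance=859090-20962=838128
25. interest=⌊838128·189/10000⌋=15840; principal=37198-15840=21358; balance=838128-21358=816770
26. interest=⌊816770·189/10000⌋=15436; principal=37198-15436=21762; balance=816770-21762=795008
27. interest=⌊795008·189/10000⌋=15025; principal=37198-15025=22173; balance=795008-22173=772835
28. interest=⌊772835·189/10000⌋=14606; principal=37198-14606=22592; balance=772835-22592=750243
29. interest=⌊750243·189/10000⌋=14179; principal=37198-14179=23019; balance=750243-23019=727224
30. interest=⌊727224·189/10000⌋=13744; principal=37198-13744=23454; balance=727224-23454=703770
31. interest=⌊703770·189/10000⌋=13301; principal=37198-13301=23897; balance=703770-23897=679873
32. interest=⌊679873·189/10000⌋=12849; principal=37198-12849=24349; balance=679873-24349=655524
33. interest=⌊655524·189/10000⌋=12389; principal=37198-12389=24809; balance=655524-24809=630715
34. interest=⌊630715·189/10000⌋=11920; principal=37198-11920=25278; balance=630715-25278=605437
35. interest=⌊605437·189/10000⌋=11442; principal=37198-11442=25756; balance=605437-25756=579681
36. interest=⌊579681·189/10000⌋=10955; principal=37198-10955=26243; balance=579681-26243=553438
37. interest=⌊553438·189/10000⌋=10459; principal=37198-10459=26739; balance=553438-26739=526699
38. interest=⌊526699·189/10000⌋=9954; principal=37198-9954=27244; balance=526699-27244=499455
39. interest=⌊499455·189/10000⌋=9439; principal=37198-9439=27759; balance=499455-27759=471696
40. interest=⌊471696·189/10000⌋=8915; principal=37198-8915=28283; balance=471696-28283=443413
41. interest=⌊443413·189/10000⌋=8380; principal=37198-8380=28818; balance=443413-28818=414595
42. interest=⌊414595·189/10000⌋=7835; principal=37198-7835=29363; balance=414595-29363=385232
43. interest=⌊385232·189/10000⌋=7280; principal=37198-7280=29918; balance=385232-29918=355314
44. interest=⌊355314·189/10000⌋=6715; principal=37198-6715=30483; balance=355314-30483=324831
45. interest=⌊324831·189/10000⌋=6139; principal=37198-6139=31059; balance=324831-31059=293772
46. interest=⌊293772·189/10000⌋=5552; principal=37198-5552=31646; balance=293772-31646=262126
47. interest=⌊262126·189/10000⌋=4954; principal=37198-4954=32244; balance=262126-32244=229882
48. interest=⌊229882·189/10000⌋=4344; principal=37198-4344=32854; balance=229882-32854=197028
49. interest=⌊197028·189/10000⌋=3723; principal=37198-3723=33475; balance=197028-33475=163553
50. interest=⌊163553·189/10000⌋=3091; principal=37198-3091=34107; balance=163553-34107=129446
51. interest=⌊129446·189/10000⌋=2446; principal=37198-2446=34752; balance=129446-34752=94694
52. interest=⌊94694·189/10000⌋=1789; principal=37198-1789=35409; balance=94694-35409=59285
53. interest=⌊59285·189/10000⌋=1120; principal=37198-1120=36078; balance=59285-36078=23207
54. interest=⌊23207·189/10000⌋=438; principal=min(37198-438,23207)=23207; balance=23207-23207=0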